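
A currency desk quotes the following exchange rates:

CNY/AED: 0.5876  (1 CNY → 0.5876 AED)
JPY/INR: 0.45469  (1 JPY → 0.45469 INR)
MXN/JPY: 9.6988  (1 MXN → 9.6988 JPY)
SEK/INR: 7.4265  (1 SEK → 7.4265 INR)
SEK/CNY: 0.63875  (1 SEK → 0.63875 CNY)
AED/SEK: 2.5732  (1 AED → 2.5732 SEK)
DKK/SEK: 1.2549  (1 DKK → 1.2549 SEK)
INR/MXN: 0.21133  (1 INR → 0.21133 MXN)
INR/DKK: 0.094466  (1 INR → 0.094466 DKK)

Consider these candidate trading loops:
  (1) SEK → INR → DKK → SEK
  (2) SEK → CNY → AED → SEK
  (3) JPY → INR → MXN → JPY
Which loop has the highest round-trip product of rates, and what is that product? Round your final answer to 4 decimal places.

(1) 7.4265 × 0.094466 × 1.2549 = 0.88038
(2) 0.63875 × 0.5876 × 2.5732 = 0.96580
(3) 0.45469 × 0.21133 × 9.6988 = 0.93195
Highest is cycle (2) at 0.9658 (≤1, no arbitrage).

0.9658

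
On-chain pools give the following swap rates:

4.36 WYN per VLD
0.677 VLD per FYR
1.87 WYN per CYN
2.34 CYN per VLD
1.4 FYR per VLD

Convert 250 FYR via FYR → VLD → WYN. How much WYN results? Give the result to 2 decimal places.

250 FYR × 0.677 = 169.25 VLD
169.25 VLD × 4.36 = 737.93 WYN

737.93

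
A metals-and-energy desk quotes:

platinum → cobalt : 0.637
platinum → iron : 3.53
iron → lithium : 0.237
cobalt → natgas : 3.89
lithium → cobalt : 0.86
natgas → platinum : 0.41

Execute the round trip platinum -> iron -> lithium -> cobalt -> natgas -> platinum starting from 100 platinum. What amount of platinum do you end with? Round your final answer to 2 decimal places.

114.75

100 platinum × 3.53 = 353 iron
353 iron × 0.237 = 83.661 lithium
83.661 lithium × 0.86 = 71.94846 cobalt
71.94846 cobalt × 3.89 = 279.8795094 natgas
279.8795094 natgas × 0.41 = 114.750598854 platinum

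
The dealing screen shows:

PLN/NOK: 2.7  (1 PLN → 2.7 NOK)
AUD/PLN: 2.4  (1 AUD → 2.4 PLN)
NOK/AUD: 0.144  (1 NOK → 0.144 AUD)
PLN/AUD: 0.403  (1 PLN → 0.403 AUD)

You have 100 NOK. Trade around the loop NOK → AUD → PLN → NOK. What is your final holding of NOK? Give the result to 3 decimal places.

100 NOK × 0.144 = 14.4 AUD
14.4 AUD × 2.4 = 34.56 PLN
34.56 PLN × 2.7 = 93.312 NOK

93.312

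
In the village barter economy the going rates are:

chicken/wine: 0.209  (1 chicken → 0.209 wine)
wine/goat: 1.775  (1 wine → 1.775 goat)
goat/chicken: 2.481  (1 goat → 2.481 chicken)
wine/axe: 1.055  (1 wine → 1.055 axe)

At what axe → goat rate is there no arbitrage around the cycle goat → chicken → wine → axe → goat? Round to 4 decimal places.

1.8280

Known legs of the cycle: 2.481 × 0.209 × 1.055 = 0.547048095
For no arbitrage the full-cycle product must be 1, so the missing rate is 1 / 0.547048095 ≈ 1.827993.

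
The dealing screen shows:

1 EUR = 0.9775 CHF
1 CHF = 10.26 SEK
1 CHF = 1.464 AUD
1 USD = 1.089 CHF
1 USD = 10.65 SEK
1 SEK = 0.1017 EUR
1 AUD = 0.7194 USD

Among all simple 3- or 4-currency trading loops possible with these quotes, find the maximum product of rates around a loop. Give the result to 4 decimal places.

1.1469

USD→CHF→AUD→USD: 1.089 × 1.464 × 0.7194 = 1.14694
SEK→EUR→CHF→SEK: 0.1017 × 0.9775 × 10.26 = 1.01996
Maximum is USD→CHF→AUD→USD at 1.1469; arbitrage exists.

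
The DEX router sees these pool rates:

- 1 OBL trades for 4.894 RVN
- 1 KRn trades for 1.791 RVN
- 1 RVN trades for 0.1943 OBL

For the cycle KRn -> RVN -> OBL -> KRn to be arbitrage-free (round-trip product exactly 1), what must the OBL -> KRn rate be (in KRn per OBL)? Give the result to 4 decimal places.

Known legs of the cycle: 1.791 × 0.1943 = 0.3479913
For no arbitrage the full-cycle product must be 1, so the missing rate is 1 / 0.3479913 ≈ 2.873635.

2.8736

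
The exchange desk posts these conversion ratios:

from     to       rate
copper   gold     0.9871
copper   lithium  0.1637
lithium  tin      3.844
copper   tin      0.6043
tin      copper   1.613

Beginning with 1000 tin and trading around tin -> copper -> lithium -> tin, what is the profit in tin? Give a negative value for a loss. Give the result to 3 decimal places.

15.001

1000 tin × 1.613 = 1613 copper
1613 copper × 0.1637 = 264.0481 lithium
264.0481 lithium × 3.844 = 1015.0008964 tin
Net change: 1015.0008964 − 1000 = 15.0008964 tin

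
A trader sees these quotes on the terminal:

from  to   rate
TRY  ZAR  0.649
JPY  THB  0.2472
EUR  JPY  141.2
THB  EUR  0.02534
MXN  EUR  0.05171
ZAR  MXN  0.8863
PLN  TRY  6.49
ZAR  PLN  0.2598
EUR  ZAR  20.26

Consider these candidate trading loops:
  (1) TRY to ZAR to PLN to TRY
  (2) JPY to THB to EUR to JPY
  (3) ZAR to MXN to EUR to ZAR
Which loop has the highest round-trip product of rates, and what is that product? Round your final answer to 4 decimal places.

1.0943

(1) 0.649 × 0.2598 × 6.49 = 1.09428
(2) 0.2472 × 0.02534 × 141.2 = 0.88448
(3) 0.8863 × 0.05171 × 20.26 = 0.92853
Highest is cycle (1) at 1.0943 (>1, arbitrage).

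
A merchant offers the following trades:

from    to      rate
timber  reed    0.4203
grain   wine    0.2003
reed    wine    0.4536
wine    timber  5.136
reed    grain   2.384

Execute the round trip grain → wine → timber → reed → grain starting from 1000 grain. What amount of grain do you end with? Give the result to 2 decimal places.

1030.79

1000 grain × 0.2003 = 200.3 wine
200.3 wine × 5.136 = 1028.7408 timber
1028.7408 timber × 0.4203 = 432.37975824 reed
432.37975824 reed × 2.384 = 1030.79334364416 grain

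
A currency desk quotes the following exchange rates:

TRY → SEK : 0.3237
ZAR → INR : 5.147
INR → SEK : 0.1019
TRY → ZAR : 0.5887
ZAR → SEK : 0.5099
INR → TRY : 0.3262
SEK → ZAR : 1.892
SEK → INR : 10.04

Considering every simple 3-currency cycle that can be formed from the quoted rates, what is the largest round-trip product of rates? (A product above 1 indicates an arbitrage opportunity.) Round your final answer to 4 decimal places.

TRY→SEK→INR→TRY: 0.3237 × 10.04 × 0.3262 = 1.06013
ZAR→INR→SEK→ZAR: 5.147 × 0.1019 × 1.892 = 0.99231
ZAR→INR→TRY→ZAR: 5.147 × 0.3262 × 0.5887 = 0.98840
Maximum is TRY→SEK→INR→TRY at 1.0601; arbitrage exists.

1.0601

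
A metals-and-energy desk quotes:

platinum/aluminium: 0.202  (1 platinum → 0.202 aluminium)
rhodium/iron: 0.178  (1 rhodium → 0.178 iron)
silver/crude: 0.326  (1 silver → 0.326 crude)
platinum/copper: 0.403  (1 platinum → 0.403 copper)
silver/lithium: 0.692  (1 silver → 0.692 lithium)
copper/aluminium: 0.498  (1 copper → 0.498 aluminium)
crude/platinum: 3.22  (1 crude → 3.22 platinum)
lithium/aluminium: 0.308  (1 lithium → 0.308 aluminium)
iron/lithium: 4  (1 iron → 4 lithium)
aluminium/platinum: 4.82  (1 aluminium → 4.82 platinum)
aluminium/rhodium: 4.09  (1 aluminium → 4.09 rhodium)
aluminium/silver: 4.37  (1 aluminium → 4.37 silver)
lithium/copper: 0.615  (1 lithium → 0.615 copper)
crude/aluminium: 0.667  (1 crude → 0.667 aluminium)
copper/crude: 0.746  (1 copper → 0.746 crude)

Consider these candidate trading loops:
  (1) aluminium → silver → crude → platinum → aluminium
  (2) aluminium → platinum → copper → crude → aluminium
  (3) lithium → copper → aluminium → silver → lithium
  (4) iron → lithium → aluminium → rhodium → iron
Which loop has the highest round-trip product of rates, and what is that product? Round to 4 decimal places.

(1) 4.37 × 0.326 × 3.22 × 0.202 = 0.92663
(2) 4.82 × 0.403 × 0.746 × 0.667 = 0.96653
(3) 0.615 × 0.498 × 4.37 × 0.692 = 0.92617
(4) 4 × 0.308 × 4.09 × 0.178 = 0.89692
Highest is cycle (2) at 0.9665 (≤1, no arbitrage).

0.9665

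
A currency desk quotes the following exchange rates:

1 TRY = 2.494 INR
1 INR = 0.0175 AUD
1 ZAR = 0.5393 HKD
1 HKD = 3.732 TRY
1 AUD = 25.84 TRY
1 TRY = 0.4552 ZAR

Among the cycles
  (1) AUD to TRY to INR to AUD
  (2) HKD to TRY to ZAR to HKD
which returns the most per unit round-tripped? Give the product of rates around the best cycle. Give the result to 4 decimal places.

1.1278

(1) 25.84 × 2.494 × 0.0175 = 1.12779
(2) 3.732 × 0.4552 × 0.5393 = 0.91617
Highest is cycle (1) at 1.1278 (>1, arbitrage).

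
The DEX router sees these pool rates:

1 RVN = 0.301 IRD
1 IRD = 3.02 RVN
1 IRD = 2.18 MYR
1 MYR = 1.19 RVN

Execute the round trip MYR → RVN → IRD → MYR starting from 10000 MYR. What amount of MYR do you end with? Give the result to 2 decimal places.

10000 MYR × 1.19 = 11900 RVN
11900 RVN × 0.301 = 3581.9 IRD
3581.9 IRD × 2.18 = 7808.542 MYR

7808.54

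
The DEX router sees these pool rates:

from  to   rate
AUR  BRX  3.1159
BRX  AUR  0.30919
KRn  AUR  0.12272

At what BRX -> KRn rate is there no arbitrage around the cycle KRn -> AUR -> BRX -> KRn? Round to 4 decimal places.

2.6152

Known legs of the cycle: 0.12272 × 3.1159 = 0.382383248
For no arbitrage the full-cycle product must be 1, so the missing rate is 1 / 0.382383248 ≈ 2.615177.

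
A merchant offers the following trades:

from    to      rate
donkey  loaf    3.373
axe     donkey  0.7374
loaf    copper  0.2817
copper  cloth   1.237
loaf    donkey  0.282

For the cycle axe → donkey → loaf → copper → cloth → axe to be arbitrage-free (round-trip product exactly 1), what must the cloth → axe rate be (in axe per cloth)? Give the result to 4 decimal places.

Known legs of the cycle: 0.7374 × 3.373 × 0.2817 × 1.237 = 0.86671441771758
For no arbitrage the full-cycle product must be 1, so the missing rate is 1 / 0.86671441771758 ≈ 1.153783.

1.1538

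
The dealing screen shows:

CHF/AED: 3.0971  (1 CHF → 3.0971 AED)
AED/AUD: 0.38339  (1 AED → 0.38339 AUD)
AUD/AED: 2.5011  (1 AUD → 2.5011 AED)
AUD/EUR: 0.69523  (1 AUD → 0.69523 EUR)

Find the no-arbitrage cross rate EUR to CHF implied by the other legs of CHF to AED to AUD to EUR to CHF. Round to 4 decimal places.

1.2114

Known legs of the cycle: 3.0971 × 0.38339 × 0.69523 = 0.82551413380387
For no arbitrage the full-cycle product must be 1, so the missing rate is 1 / 0.82551413380387 ≈ 1.211366.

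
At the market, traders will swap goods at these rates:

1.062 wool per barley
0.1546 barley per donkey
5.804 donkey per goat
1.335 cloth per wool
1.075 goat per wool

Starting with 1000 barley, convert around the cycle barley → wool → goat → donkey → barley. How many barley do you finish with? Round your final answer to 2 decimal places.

1000 barley × 1.062 = 1062 wool
1062 wool × 1.075 = 1141.65 goat
1141.65 goat × 5.804 = 6626.1366 donkey
6626.1366 donkey × 0.1546 = 1024.40071836 barley

1024.40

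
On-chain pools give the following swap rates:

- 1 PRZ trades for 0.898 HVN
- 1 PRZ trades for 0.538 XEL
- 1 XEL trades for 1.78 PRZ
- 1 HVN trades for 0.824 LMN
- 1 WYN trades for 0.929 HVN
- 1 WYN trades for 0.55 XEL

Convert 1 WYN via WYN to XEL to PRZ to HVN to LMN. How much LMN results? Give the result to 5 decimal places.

0.72441

1 WYN × 0.55 = 0.55 XEL
0.55 XEL × 1.78 = 0.979 PRZ
0.979 PRZ × 0.898 = 0.879142 HVN
0.879142 HVN × 0.824 = 0.724413008 LMN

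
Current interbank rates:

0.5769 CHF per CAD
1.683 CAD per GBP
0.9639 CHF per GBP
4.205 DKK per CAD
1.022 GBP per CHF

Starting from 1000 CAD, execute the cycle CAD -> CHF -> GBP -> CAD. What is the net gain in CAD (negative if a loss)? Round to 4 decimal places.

1000 CAD × 0.5769 = 576.9 CHF
576.9 CHF × 1.022 = 589.5918 GBP
589.5918 GBP × 1.683 = 992.2829994 CAD
Net change: 992.2829994 − 1000 = -7.7170006 CAD

-7.7170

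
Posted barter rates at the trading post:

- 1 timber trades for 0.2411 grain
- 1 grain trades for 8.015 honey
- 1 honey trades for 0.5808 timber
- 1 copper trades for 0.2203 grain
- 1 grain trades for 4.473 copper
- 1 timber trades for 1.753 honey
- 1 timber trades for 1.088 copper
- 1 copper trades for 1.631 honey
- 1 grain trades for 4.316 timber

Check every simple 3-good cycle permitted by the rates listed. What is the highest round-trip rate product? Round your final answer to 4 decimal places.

1.1223

timber→grain→honey→timber: 0.2411 × 8.015 × 0.5808 = 1.12235
copper→grain→timber→copper: 0.2203 × 4.316 × 1.088 = 1.03449
copper→honey→timber→copper: 1.631 × 0.5808 × 1.088 = 1.03065
Maximum is timber→grain→honey→timber at 1.1223; arbitrage exists.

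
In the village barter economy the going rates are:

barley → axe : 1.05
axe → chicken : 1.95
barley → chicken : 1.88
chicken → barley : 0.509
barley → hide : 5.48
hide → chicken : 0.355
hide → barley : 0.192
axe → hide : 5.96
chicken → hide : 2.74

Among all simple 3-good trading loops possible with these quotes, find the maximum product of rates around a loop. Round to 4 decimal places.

1.2015

axe→hide→barley→axe: 5.96 × 0.192 × 1.05 = 1.20154
chicken→barley→axe→chicken: 0.509 × 1.05 × 1.95 = 1.04218
chicken→barley→hide→chicken: 0.509 × 5.48 × 0.355 = 0.99021
chicken→hide→barley→chicken: 2.74 × 0.192 × 1.88 = 0.98903
Maximum is axe→hide→barley→axe at 1.2015; arbitrage exists.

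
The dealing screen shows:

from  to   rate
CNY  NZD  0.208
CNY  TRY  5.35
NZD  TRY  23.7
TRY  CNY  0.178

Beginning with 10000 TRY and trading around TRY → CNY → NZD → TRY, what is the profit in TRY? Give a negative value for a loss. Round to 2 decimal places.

10000 TRY × 0.178 = 1780 CNY
1780 CNY × 0.208 = 370.24 NZD
370.24 NZD × 23.7 = 8774.688 TRY
Net change: 8774.688 − 10000 = -1225.312 TRY

-1225.31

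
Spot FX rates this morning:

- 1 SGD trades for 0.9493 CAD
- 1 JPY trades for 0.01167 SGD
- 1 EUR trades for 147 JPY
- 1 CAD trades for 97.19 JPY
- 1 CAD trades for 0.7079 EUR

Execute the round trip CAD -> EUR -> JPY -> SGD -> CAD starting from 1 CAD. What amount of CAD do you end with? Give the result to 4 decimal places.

1.1528

1 CAD × 0.7079 = 0.7079 EUR
0.7079 EUR × 147 = 104.0613 JPY
104.0613 JPY × 0.01167 = 1.214395371 SGD
1.214395371 SGD × 0.9493 = 1.1528255256903 CAD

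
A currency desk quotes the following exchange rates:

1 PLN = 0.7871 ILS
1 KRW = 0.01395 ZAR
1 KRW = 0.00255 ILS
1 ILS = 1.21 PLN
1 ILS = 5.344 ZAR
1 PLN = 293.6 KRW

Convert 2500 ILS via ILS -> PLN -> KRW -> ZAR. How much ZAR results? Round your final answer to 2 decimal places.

12389.55

2500 ILS × 1.21 = 3025 PLN
3025 PLN × 293.6 = 888140 KRW
888140 KRW × 0.01395 = 12389.553 ZAR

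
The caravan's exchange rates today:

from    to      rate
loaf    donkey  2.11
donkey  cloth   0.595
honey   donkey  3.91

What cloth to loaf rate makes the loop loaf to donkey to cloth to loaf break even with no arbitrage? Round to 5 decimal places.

0.79653

Known legs of the cycle: 2.11 × 0.595 = 1.25545
For no arbitrage the full-cycle product must be 1, so the missing rate is 1 / 1.25545 ≈ 0.7965271.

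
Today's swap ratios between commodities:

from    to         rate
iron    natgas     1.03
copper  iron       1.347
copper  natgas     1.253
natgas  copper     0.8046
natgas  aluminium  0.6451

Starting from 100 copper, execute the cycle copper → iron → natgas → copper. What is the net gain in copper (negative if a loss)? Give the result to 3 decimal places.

100 copper × 1.347 = 134.7 iron
134.7 iron × 1.03 = 138.741 natgas
138.741 natgas × 0.8046 = 111.6310086 copper
Net change: 111.6310086 − 100 = 11.6310086 copper

11.631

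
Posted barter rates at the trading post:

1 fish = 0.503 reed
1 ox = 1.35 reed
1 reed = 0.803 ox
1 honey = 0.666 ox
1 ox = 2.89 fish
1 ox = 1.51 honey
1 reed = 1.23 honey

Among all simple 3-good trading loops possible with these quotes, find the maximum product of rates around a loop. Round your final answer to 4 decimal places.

1.1673

ox→fish→reed→ox: 2.89 × 0.503 × 0.803 = 1.16730
honey→ox→reed→honey: 0.666 × 1.35 × 1.23 = 1.10589
Maximum is ox→fish→reed→ox at 1.1673; arbitrage exists.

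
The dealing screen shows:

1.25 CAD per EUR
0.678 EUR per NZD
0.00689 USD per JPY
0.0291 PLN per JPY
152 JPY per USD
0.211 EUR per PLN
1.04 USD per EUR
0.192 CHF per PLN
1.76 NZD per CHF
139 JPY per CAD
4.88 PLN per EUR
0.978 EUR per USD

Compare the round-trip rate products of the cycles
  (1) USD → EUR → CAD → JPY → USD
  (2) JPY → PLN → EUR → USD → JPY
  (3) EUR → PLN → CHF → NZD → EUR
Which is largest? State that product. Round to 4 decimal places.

(1) 0.978 × 1.25 × 139 × 0.00689 = 1.17080
(2) 0.0291 × 0.211 × 1.04 × 152 = 0.97063
(3) 4.88 × 0.192 × 1.76 × 0.678 = 1.11806
Highest is cycle (1) at 1.1708 (>1, arbitrage).

1.1708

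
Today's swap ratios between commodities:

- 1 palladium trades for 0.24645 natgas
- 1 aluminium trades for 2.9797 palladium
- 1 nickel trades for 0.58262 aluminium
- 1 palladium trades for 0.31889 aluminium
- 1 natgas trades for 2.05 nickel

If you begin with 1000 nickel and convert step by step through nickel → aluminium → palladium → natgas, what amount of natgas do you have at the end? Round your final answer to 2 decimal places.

427.85

1000 nickel × 0.58262 = 582.62 aluminium
582.62 aluminium × 2.9797 = 1736.032814 palladium
1736.032814 palladium × 0.24645 = 427.8452870103 natgas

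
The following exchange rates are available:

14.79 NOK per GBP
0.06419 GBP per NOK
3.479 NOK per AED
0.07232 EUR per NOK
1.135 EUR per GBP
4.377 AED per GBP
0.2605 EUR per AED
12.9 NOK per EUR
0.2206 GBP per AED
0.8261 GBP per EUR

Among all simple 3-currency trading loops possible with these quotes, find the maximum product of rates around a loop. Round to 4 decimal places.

NOK→GBP→AED→NOK: 0.06419 × 4.377 × 3.479 = 0.97746
GBP→AED→EUR→GBP: 4.377 × 0.2605 × 0.8261 = 0.94193
NOK→GBP→EUR→NOK: 0.06419 × 1.135 × 12.9 = 0.93984
NOK→EUR→GBP→NOK: 0.07232 × 0.8261 × 14.79 = 0.88361
Maximum is NOK→GBP→AED→NOK at 0.9775; no arbitrage — every cycle loses value.

0.9775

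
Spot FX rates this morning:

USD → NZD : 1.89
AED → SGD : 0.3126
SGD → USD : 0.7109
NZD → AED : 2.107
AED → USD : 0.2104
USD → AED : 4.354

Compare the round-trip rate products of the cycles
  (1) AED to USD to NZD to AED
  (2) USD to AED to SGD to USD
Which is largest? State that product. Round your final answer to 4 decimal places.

(1) 0.2104 × 1.89 × 2.107 = 0.83786
(2) 4.354 × 0.3126 × 0.7109 = 0.96758
Highest is cycle (2) at 0.9676 (≤1, no arbitrage).

0.9676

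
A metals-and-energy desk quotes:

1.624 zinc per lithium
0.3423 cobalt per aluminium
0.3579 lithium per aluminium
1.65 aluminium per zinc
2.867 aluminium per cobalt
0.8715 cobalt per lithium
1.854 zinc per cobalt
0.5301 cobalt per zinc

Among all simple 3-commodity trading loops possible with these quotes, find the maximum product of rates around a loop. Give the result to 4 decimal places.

1.0471

aluminium→cobalt→zinc→aluminium: 0.3423 × 1.854 × 1.65 = 1.04713
lithium→zinc→aluminium→lithium: 1.624 × 1.65 × 0.3579 = 0.95903
lithium→cobalt→aluminium→lithium: 0.8715 × 2.867 × 0.3579 = 0.89425
Maximum is aluminium→cobalt→zinc→aluminium at 1.0471; arbitrage exists.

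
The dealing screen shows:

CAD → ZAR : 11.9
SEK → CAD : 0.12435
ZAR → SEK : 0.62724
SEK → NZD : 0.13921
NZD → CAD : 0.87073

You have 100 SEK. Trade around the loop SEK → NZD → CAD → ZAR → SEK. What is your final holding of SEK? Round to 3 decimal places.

90.476

100 SEK × 0.13921 = 13.921 NZD
13.921 NZD × 0.87073 = 12.12143233 CAD
12.12143233 CAD × 11.9 = 144.245044727 ZAR
144.245044727 ZAR × 0.62724 = 90.47626185456348 SEK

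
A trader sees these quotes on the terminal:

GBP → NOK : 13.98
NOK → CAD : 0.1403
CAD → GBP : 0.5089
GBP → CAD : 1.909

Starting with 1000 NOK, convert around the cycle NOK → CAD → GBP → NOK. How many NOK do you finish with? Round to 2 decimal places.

1000 NOK × 0.1403 = 140.3 CAD
140.3 CAD × 0.5089 = 71.39867 GBP
71.39867 GBP × 13.98 = 998.1534066 NOK

998.15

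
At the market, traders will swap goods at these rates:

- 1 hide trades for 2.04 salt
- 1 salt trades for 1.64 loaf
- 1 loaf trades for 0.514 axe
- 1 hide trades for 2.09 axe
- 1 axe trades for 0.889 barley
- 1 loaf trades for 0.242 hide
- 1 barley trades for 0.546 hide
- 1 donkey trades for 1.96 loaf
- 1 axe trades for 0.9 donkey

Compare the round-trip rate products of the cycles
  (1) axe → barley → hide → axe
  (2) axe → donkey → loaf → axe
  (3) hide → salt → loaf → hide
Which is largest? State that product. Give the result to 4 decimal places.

(1) 0.889 × 0.546 × 2.09 = 1.01447
(2) 0.9 × 1.96 × 0.514 = 0.90670
(3) 2.04 × 1.64 × 0.242 = 0.80964
Highest is cycle (1) at 1.0145 (>1, arbitrage).

1.0145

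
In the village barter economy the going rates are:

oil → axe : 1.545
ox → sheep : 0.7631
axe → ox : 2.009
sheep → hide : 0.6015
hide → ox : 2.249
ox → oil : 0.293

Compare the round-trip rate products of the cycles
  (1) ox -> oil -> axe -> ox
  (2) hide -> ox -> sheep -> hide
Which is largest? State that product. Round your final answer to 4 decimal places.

1.0323

(1) 0.293 × 1.545 × 2.009 = 0.90944
(2) 2.249 × 0.7631 × 0.6015 = 1.03230
Highest is cycle (2) at 1.0323 (>1, arbitrage).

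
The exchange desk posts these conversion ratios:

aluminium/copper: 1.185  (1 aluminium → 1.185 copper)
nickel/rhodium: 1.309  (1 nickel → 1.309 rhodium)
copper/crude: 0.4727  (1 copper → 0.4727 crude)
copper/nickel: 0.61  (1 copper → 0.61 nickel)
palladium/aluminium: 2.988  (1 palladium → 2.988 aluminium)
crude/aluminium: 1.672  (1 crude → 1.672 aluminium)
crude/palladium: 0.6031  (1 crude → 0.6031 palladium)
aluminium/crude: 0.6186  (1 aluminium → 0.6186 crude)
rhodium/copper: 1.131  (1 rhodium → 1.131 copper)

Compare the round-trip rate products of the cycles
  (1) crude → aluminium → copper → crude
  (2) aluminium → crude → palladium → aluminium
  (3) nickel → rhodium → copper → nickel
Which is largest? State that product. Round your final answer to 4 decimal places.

1.1148

(1) 1.672 × 1.185 × 0.4727 = 0.93657
(2) 0.6186 × 0.6031 × 2.988 = 1.11476
(3) 1.309 × 1.131 × 0.61 = 0.90309
Highest is cycle (2) at 1.1148 (>1, arbitrage).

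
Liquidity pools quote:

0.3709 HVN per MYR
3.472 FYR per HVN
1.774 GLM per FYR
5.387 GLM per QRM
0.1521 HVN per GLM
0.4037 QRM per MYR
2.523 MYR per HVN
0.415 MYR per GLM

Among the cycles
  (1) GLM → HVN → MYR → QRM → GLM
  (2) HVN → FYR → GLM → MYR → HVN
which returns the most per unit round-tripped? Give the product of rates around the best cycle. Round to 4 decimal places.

(1) 0.1521 × 2.523 × 0.4037 × 5.387 = 0.83455
(2) 3.472 × 1.774 × 0.415 × 0.3709 = 0.94807
Highest is cycle (2) at 0.9481 (≤1, no arbitrage).

0.9481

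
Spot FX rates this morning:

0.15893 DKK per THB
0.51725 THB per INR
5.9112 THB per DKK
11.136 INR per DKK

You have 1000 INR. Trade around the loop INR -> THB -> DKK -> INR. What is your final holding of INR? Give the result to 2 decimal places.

915.45

1000 INR × 0.51725 = 517.25 THB
517.25 THB × 0.15893 = 82.2065425 DKK
82.2065425 DKK × 11.136 = 915.45205728 INR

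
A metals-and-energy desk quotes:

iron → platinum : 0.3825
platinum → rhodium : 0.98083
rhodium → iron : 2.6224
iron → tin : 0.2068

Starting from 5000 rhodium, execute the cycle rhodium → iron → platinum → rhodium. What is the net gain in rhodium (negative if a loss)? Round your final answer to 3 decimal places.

5000 rhodium × 2.6224 = 13112 iron
13112 iron × 0.3825 = 5015.34 platinum
5015.34 platinum × 0.98083 = 4919.1959322 rhodium
Net change: 4919.1959322 − 5000 = -80.8040678 rhodium

-80.804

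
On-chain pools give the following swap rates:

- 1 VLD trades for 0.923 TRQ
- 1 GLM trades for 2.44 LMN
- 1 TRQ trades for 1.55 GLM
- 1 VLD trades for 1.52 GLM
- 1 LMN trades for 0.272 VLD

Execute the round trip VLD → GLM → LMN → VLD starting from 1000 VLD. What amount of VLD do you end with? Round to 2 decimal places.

1000 VLD × 1.52 = 1520 GLM
1520 GLM × 2.44 = 3708.8 LMN
3708.8 LMN × 0.272 = 1008.7936 VLD

1008.79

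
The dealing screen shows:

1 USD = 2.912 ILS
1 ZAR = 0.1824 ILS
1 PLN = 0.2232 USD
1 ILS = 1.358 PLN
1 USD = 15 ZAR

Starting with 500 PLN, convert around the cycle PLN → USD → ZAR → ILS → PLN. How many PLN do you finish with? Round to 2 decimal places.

500 PLN × 0.2232 = 111.6 USD
111.6 USD × 15 = 1674 ZAR
1674 ZAR × 0.1824 = 305.3376 ILS
305.3376 ILS × 1.358 = 414.6484608 PLN

414.65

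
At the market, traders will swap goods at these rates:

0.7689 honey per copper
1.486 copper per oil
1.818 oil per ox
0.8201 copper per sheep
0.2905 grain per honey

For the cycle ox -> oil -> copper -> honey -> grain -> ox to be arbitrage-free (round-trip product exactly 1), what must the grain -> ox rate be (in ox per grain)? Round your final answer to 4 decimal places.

1.6572

Known legs of the cycle: 1.818 × 1.486 × 0.7689 × 0.2905 = 0.6034324847166
For no arbitrage the full-cycle product must be 1, so the missing rate is 1 / 0.6034324847166 ≈ 1.657186.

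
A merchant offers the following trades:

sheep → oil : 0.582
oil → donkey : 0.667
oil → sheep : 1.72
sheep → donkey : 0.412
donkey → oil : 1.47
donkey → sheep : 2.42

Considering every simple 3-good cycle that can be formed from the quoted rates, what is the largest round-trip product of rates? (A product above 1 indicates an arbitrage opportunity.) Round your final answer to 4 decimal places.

donkey→oil→sheep→donkey: 1.47 × 1.72 × 0.412 = 1.04170
donkey→sheep→oil→donkey: 2.42 × 0.582 × 0.667 = 0.93943
Maximum is donkey→oil→sheep→donkey at 1.0417; arbitrage exists.

1.0417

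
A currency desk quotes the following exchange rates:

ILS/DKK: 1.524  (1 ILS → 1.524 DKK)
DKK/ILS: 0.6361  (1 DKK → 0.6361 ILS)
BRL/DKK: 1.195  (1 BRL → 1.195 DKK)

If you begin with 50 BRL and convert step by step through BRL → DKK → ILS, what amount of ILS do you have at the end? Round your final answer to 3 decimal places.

50 BRL × 1.195 = 59.75 DKK
59.75 DKK × 0.6361 = 38.006975 ILS

38.007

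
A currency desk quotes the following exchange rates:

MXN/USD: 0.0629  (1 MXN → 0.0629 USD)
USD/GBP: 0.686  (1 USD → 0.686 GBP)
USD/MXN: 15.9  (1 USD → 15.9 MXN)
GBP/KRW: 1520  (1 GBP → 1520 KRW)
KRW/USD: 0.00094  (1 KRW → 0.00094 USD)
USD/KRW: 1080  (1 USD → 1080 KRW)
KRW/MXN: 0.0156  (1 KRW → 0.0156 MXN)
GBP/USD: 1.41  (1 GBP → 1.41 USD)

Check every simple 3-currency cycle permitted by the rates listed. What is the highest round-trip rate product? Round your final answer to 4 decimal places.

KRW→MXN→USD→KRW: 0.0156 × 0.0629 × 1080 = 1.05974
GBP→KRW→USD→GBP: 1520 × 0.00094 × 0.686 = 0.98016
Maximum is KRW→MXN→USD→KRW at 1.0597; arbitrage exists.

1.0597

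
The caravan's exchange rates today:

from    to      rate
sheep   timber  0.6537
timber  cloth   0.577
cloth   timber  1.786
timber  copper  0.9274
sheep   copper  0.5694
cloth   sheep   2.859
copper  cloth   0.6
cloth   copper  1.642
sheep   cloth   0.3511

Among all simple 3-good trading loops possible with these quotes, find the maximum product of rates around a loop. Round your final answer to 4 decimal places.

cloth→sheep→timber→cloth: 2.859 × 0.6537 × 0.577 = 1.07837
cloth→timber→copper→cloth: 1.786 × 0.9274 × 0.6 = 0.99380
cloth→sheep→copper→cloth: 2.859 × 0.5694 × 0.6 = 0.97675
Maximum is cloth→sheep→timber→cloth at 1.0784; arbitrage exists.

1.0784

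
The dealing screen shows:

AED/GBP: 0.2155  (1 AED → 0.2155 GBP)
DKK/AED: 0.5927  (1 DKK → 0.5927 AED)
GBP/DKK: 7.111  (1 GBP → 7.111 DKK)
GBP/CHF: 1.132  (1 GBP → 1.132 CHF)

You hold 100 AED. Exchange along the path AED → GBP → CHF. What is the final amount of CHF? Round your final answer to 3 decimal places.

100 AED × 0.2155 = 21.55 GBP
21.55 GBP × 1.132 = 24.3946 CHF

24.395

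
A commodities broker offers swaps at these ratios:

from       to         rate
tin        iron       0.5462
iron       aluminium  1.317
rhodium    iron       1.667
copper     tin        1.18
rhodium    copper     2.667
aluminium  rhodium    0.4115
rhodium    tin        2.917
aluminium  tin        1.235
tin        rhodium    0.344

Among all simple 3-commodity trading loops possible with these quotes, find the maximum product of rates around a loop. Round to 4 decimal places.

rhodium→copper→tin→rhodium: 2.667 × 1.18 × 0.344 = 1.08259
iron→aluminium→rhodium→iron: 1.317 × 0.4115 × 1.667 = 0.90342
iron→aluminium→tin→iron: 1.317 × 1.235 × 0.5462 = 0.88839
Maximum is rhodium→copper→tin→rhodium at 1.0826; arbitrage exists.

1.0826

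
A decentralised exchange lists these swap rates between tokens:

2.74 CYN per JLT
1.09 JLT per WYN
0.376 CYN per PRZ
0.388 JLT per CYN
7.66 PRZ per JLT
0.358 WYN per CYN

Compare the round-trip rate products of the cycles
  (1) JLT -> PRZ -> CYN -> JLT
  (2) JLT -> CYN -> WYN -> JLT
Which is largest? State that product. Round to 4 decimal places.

(1) 7.66 × 0.376 × 0.388 = 1.11750
(2) 2.74 × 0.358 × 1.09 = 1.06920
Highest is cycle (1) at 1.1175 (>1, arbitrage).

1.1175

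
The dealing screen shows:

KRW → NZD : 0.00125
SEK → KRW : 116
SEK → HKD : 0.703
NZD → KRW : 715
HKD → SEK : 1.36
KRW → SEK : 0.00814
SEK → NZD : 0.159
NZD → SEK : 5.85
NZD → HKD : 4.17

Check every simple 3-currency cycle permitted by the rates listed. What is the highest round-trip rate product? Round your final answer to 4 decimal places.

NZD→KRW→SEK→NZD: 715 × 0.00814 × 0.159 = 0.92540
NZD→HKD→SEK→NZD: 4.17 × 1.36 × 0.159 = 0.90172
NZD→SEK→KRW→NZD: 5.85 × 116 × 0.00125 = 0.84825
Maximum is NZD→KRW→SEK→NZD at 0.9254; no arbitrage — every cycle loses value.

0.9254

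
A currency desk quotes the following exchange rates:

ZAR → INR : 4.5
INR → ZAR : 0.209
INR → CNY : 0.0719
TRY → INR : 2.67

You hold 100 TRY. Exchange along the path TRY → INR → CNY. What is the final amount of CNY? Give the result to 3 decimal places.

19.197

100 TRY × 2.67 = 267 INR
267 INR × 0.0719 = 19.1973 CNY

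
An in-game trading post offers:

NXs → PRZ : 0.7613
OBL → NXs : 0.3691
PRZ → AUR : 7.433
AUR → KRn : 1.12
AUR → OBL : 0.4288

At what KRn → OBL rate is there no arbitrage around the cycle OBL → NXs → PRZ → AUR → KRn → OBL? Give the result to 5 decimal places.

Known legs of the cycle: 0.3691 × 0.7613 × 7.433 × 1.12 = 2.3392790449168
For no arbitrage the full-cycle product must be 1, so the missing rate is 1 / 2.3392790449168 ≈ 0.4274821.

0.42748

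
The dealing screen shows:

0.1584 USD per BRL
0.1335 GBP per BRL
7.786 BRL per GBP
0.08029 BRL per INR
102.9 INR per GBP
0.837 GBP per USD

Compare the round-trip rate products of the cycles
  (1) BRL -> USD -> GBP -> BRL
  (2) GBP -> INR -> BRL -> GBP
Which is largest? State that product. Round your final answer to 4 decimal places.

(1) 0.1584 × 0.837 × 7.786 = 1.03227
(2) 102.9 × 0.08029 × 0.1335 = 1.10296
Highest is cycle (2) at 1.1030 (>1, arbitrage).

1.1030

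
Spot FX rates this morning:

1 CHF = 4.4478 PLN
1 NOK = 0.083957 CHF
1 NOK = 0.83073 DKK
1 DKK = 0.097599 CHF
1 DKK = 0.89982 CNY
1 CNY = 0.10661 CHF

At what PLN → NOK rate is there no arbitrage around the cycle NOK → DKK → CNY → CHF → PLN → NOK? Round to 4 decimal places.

Known legs of the cycle: 0.83073 × 0.89982 × 0.10661 × 4.4478 = 0.3544530600654343188
For no arbitrage the full-cycle product must be 1, so the missing rate is 1 / 0.3544530600654343188 ≈ 2.821248.

2.8212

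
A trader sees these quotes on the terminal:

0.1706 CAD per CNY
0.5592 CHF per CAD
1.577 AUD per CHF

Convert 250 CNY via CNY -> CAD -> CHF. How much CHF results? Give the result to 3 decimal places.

250 CNY × 0.1706 = 42.65 CAD
42.65 CAD × 0.5592 = 23.84988 CHF

23.850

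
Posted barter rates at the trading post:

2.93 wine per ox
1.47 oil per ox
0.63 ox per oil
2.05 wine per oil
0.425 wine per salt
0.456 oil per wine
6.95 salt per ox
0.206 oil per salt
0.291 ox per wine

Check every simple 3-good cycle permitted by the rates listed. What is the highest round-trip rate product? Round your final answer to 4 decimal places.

0.9020

salt→oil→ox→salt: 0.206 × 0.63 × 6.95 = 0.90197
wine→ox→oil→wine: 0.291 × 1.47 × 2.05 = 0.87693
wine→ox→salt→wine: 0.291 × 6.95 × 0.425 = 0.85954
wine→oil→ox→wine: 0.456 × 0.63 × 2.93 = 0.84173
Maximum is salt→oil→ox→salt at 0.9020; no arbitrage — every cycle loses value.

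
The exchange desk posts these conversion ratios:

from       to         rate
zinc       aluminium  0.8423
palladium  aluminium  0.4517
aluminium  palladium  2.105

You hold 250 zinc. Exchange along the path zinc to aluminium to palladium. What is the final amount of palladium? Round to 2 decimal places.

250 zinc × 0.8423 = 210.575 aluminium
210.575 aluminium × 2.105 = 443.260375 palladium

443.26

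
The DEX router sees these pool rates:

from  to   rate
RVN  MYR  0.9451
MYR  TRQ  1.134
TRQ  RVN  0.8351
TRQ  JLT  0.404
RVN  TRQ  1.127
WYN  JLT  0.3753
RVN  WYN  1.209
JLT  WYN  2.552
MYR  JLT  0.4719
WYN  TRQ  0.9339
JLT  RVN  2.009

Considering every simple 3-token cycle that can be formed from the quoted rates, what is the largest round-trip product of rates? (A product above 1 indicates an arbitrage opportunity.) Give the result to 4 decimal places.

TRQ→JLT→WYN→TRQ: 0.404 × 2.552 × 0.9339 = 0.96286
TRQ→RVN→WYN→TRQ: 0.8351 × 1.209 × 0.9339 = 0.94290
TRQ→JLT→RVN→TRQ: 0.404 × 2.009 × 1.127 = 0.91471
WYN→JLT→RVN→WYN: 0.3753 × 2.009 × 1.209 = 0.91156
MYR→JLT→RVN→MYR: 0.4719 × 2.009 × 0.9451 = 0.89600
MYR→TRQ→RVN→MYR: 1.134 × 0.8351 × 0.9451 = 0.89501
Maximum is TRQ→JLT→WYN→TRQ at 0.9629; no arbitrage — every cycle loses value.

0.9629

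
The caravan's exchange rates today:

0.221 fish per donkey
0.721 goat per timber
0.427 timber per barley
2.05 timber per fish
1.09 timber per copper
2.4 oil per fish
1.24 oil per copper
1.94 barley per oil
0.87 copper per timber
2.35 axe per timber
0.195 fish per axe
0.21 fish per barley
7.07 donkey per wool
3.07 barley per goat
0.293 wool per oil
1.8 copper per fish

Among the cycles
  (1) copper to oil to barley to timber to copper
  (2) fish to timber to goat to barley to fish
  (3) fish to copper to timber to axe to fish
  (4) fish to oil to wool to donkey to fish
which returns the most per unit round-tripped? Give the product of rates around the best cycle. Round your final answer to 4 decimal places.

(1) 1.24 × 1.94 × 0.427 × 0.87 = 0.89366
(2) 2.05 × 0.721 × 3.07 × 0.21 = 0.95290
(3) 1.8 × 1.09 × 2.35 × 0.195 = 0.89909
(4) 2.4 × 0.293 × 7.07 × 0.221 = 1.09873
Highest is cycle (4) at 1.0987 (>1, arbitrage).

1.0987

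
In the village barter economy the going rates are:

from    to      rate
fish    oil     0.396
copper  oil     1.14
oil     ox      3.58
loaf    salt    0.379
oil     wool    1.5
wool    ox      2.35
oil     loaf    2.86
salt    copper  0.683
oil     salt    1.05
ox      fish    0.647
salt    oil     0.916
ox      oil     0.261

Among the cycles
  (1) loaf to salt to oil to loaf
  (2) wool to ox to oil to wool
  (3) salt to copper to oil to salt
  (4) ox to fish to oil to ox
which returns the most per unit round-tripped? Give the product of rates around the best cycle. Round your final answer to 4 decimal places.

0.9929

(1) 0.379 × 0.916 × 2.86 = 0.99289
(2) 2.35 × 0.261 × 1.5 = 0.92003
(3) 0.683 × 1.14 × 1.05 = 0.81755
(4) 0.647 × 0.396 × 3.58 = 0.91724
Highest is cycle (1) at 0.9929 (≤1, no arbitrage).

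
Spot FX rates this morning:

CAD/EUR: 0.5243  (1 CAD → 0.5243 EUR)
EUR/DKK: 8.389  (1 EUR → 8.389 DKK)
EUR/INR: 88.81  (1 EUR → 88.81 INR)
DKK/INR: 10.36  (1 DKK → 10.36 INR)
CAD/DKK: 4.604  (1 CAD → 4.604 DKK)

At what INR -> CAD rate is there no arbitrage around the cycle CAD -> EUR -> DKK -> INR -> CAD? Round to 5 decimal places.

Known legs of the cycle: 0.5243 × 8.389 × 10.36 = 45.566933972
For no arbitrage the full-cycle product must be 1, so the missing rate is 1 / 45.566933972 ≈ 0.0219457.

0.02195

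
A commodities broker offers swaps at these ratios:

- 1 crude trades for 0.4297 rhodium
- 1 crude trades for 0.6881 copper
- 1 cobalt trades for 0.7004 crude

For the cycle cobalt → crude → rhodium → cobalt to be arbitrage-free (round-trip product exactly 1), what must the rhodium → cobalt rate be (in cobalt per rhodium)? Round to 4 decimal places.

3.3227

Known legs of the cycle: 0.7004 × 0.4297 = 0.30096188
For no arbitrage the full-cycle product must be 1, so the missing rate is 1 / 0.30096188 ≈ 3.322680.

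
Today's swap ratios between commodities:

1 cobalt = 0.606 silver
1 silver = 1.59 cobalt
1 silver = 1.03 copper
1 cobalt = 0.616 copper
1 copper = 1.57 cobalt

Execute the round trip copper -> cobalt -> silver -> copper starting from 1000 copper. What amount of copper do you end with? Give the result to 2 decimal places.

1000 copper × 1.57 = 1570 cobalt
1570 cobalt × 0.606 = 951.42 silver
951.42 silver × 1.03 = 979.9626 copper

979.96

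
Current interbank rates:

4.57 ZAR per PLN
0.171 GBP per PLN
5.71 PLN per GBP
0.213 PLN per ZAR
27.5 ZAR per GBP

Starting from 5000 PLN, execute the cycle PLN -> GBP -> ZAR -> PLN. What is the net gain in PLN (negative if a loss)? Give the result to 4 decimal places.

5000 PLN × 0.171 = 855 GBP
855 GBP × 27.5 = 23512.5 ZAR
23512.5 ZAR × 0.213 = 5008.1625 PLN
Net change: 5008.1625 − 5000 = 8.1625 PLN

8.1625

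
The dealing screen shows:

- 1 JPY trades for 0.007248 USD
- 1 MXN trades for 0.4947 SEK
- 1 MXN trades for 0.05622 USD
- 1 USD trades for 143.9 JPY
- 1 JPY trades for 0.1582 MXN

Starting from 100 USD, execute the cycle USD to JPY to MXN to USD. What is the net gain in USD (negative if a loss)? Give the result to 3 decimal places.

27.985

100 USD × 143.9 = 14390 JPY
14390 JPY × 0.1582 = 2276.498 MXN
2276.498 MXN × 0.05622 = 127.98471756 USD
Net change: 127.98471756 − 100 = 27.98471756 USD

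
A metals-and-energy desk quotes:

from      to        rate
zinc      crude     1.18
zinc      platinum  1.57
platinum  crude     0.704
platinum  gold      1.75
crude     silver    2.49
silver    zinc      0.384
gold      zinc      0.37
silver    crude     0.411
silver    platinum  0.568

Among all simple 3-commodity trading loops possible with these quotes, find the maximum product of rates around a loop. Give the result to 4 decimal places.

silver→zinc→crude→silver: 0.384 × 1.18 × 2.49 = 1.12827
gold→zinc→platinum→gold: 0.37 × 1.57 × 1.75 = 1.01658
silver→platinum→crude→silver: 0.568 × 0.704 × 2.49 = 0.99568
Maximum is silver→zinc→crude→silver at 1.1283; arbitrage exists.

1.1283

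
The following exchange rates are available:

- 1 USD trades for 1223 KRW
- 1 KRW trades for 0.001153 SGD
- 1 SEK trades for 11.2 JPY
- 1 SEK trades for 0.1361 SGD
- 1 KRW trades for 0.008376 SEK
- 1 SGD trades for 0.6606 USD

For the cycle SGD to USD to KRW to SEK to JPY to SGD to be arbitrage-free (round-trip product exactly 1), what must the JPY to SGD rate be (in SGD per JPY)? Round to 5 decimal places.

Known legs of the cycle: 0.6606 × 1223 × 0.008376 × 11.2 = 75.79136307456
For no arbitrage the full-cycle product must be 1, so the missing rate is 1 / 75.79136307456 ≈ 0.0131941.

0.01319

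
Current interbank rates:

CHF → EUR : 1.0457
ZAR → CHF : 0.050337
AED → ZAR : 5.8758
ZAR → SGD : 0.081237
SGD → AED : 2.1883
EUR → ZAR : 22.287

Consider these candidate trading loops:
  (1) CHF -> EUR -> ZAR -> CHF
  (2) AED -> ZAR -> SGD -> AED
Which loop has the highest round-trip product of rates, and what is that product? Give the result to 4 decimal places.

1.1731

(1) 1.0457 × 22.287 × 0.050337 = 1.17313
(2) 5.8758 × 0.081237 × 2.1883 = 1.04455
Highest is cycle (1) at 1.1731 (>1, arbitrage).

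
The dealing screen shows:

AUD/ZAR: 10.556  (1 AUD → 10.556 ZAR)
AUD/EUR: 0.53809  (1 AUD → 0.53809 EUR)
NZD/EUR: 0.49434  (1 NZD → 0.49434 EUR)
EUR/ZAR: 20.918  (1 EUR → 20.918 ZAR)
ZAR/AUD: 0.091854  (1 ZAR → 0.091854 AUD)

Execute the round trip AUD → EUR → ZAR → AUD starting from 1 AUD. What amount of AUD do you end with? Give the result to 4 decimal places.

1 AUD × 0.53809 = 0.53809 EUR
0.53809 EUR × 20.918 = 11.25576662 ZAR
11.25576662 ZAR × 0.091854 = 1.03388718711348 AUD

1.0339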